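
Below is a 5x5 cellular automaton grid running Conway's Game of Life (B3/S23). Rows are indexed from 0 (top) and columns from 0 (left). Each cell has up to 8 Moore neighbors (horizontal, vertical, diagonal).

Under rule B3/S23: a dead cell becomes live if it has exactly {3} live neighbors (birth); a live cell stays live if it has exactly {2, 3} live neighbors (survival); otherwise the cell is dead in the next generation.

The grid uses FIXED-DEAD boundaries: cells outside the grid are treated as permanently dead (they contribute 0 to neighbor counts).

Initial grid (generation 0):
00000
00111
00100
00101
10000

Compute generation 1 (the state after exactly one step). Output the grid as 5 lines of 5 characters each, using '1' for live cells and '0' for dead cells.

Answer: 00010
00110
01101
01010
00000

Derivation:
Simulating step by step:
Generation 0 (given above): 7 live cells
Generation 1: 8 live cells
(generation 1 grid is the final answer)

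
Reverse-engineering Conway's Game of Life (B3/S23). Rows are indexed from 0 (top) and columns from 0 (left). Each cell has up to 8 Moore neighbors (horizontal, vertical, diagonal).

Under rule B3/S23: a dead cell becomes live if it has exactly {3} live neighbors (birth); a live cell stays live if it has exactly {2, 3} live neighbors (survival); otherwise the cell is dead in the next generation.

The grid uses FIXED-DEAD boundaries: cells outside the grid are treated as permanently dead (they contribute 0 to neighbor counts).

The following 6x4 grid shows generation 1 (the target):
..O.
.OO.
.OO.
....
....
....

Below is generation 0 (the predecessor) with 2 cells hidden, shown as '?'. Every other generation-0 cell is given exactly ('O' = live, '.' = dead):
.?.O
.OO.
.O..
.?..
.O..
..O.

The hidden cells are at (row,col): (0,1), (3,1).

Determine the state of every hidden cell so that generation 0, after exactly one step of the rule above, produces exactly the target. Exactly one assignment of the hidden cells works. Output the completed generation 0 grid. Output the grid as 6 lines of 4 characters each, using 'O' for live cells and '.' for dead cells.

Hidden generation-0 cells (in order): (0,1), (3,1).
A hidden cell only influences target cells in its own 3x3 neighborhood. Try each of the 2^2 = 4 assignments, step the completed generation 0 forward once under B3/S23, and compare with the target:
  (0,1)=. (3,1)=. -> step reproduces the target at every cell -> ACCEPT
  (0,1)=. (3,1)=O -> step gives (2,0)='O' but target has '.' -> reject
  (0,1)=O (3,1)=. -> step gives (0,1)='O' but target has '.' -> reject
  (0,1)=O (3,1)=O -> step gives (0,1)='O' but target has '.' -> reject
Unique solution: (0,1)=dead, (3,1)=dead.
Check: live-neighbor counts of every cell in the completed generation 0:
1231
2232
2231
2220
1121
1211
Applying B3/S23 to generation 0 with these counts gives:
..O.
.OO.
.OO.
....
....
....
which matches the target exactly.

Answer: ...O
.OO.
.O..
....
.O..
..O.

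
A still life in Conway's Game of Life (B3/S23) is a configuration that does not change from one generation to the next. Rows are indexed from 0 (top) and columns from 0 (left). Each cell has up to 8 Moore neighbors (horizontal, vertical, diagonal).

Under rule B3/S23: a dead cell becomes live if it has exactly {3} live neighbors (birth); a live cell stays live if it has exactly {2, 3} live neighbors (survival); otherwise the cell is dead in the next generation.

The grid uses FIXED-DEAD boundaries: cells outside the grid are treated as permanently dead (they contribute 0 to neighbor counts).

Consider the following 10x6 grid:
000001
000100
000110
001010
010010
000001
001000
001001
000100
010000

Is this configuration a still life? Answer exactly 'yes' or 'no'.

Compute generation 1 and compare to generation 0 (given above):
Generation 1:
000000
000100
001010
001011
000111
000000
000000
001100
001000
000000
Cell (0,5) differs: gen0=1 vs gen1=0 -> NOT a still life.

Answer: no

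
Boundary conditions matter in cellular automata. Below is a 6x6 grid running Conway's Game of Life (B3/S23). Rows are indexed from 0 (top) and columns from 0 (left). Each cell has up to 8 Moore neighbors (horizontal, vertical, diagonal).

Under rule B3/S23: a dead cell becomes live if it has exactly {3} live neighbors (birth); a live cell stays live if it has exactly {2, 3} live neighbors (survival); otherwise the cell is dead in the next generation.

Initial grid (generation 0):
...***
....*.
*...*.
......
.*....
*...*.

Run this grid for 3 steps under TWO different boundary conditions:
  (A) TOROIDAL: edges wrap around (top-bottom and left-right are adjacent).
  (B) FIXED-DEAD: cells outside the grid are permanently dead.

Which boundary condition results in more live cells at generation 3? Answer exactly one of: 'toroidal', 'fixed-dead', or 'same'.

Under TOROIDAL boundary, generation 3:
...**.
......
......
......
......
...**.
Population = 4

Under FIXED-DEAD boundary, generation 3:
......
......
......
......
......
......
Population = 0

Comparison: toroidal=4, fixed-dead=0 -> toroidal

Answer: toroidal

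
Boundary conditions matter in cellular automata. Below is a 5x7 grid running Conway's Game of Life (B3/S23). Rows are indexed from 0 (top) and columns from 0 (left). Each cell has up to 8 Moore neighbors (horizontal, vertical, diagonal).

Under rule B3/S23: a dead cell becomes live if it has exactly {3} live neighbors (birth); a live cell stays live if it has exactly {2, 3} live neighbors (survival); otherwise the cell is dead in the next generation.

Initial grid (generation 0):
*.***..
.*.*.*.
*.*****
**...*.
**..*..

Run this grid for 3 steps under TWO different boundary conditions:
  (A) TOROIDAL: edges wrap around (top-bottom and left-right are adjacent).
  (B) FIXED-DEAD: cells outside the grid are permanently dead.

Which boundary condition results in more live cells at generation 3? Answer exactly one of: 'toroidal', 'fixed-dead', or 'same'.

Answer: fixed-dead

Derivation:
Under TOROIDAL boundary, generation 3:
....*.*
......*
.......
....**.
...*..*
Population = 7

Under FIXED-DEAD boundary, generation 3:
.****..
.******
**..***
.......
.......
Population = 15

Comparison: toroidal=7, fixed-dead=15 -> fixed-dead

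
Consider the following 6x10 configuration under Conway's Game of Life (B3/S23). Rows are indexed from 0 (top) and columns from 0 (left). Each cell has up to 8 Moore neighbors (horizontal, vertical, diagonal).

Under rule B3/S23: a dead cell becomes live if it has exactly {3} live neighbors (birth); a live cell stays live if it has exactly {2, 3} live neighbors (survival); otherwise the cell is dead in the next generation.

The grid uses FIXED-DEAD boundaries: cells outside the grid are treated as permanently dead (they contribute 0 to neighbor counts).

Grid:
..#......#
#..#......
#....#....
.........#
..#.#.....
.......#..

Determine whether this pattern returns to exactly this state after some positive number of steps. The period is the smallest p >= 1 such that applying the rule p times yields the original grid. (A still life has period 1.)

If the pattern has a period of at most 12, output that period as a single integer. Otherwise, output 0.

Simulating and comparing each generation to the original:
Gen 0 (original, given above): 10 live cells
Gen 1: 1 live cells, differs from original
Gen 2: 0 live cells, differs from original
Gen 3: 0 live cells, differs from original
Gen 4: 0 live cells, differs from original
Gen 5: 0 live cells, differs from original
Gen 6: 0 live cells, differs from original
Gen 7: 0 live cells, differs from original
Gen 8: 0 live cells, differs from original
Gen 9: 0 live cells, differs from original
Gen 10: 0 live cells, differs from original
Gen 11: 0 live cells, differs from original
Gen 12: 0 live cells, differs from original
No period found within 12 steps.

Answer: 0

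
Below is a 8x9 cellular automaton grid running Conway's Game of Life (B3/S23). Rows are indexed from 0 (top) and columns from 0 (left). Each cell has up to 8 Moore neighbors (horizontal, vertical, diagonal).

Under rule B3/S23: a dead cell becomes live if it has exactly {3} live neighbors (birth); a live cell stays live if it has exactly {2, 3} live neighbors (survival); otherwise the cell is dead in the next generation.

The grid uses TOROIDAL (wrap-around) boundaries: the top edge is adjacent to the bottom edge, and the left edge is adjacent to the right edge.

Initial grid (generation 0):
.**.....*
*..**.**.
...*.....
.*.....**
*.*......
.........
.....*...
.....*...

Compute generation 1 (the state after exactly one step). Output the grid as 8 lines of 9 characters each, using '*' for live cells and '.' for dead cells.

Simulating step by step:
Generation 0 (given above): 16 live cells
Generation 1: 27 live cells
(generation 1 grid is the final answer)

Answer: *********
**.**..**
*.***.*..
***.....*
**......*
.........
.........
.........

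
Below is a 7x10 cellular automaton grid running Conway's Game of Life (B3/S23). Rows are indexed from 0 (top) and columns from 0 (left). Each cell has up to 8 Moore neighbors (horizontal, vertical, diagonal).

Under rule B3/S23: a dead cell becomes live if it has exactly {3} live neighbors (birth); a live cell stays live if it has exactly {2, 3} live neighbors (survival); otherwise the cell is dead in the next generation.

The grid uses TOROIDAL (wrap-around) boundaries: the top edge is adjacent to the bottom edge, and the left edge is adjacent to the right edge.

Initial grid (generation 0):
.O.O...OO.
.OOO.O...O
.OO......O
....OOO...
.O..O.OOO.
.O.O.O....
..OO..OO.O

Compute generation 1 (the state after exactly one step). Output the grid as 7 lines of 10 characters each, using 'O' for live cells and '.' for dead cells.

Answer: .O.....O.O
...OO....O
.O....O...
OOOOO.O.O.
..OO...O..
OO.O.O....
OO.O..OO..

Derivation:
Simulating step by step:
Generation 0 (given above): 28 live cells
Generation 1: 27 live cells
(generation 1 grid is the final answer)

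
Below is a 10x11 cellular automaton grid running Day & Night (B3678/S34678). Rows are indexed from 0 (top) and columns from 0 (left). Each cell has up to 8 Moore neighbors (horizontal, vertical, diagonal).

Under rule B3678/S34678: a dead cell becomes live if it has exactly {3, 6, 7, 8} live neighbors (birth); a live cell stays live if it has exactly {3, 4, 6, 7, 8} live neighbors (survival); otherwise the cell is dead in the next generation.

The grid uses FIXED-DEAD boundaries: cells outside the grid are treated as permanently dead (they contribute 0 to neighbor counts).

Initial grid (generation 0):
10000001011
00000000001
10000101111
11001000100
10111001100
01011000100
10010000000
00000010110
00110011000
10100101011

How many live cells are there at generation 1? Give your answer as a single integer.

Simulating step by step:
Generation 0 (given above): 40 live cells
Generation 1: 39 live cells
00000000000
00000011011
01000000110
11101110000
10101101110
11001001000
00101001110
00110000000
01000111001
01010000100
Population at generation 1: 39

Answer: 39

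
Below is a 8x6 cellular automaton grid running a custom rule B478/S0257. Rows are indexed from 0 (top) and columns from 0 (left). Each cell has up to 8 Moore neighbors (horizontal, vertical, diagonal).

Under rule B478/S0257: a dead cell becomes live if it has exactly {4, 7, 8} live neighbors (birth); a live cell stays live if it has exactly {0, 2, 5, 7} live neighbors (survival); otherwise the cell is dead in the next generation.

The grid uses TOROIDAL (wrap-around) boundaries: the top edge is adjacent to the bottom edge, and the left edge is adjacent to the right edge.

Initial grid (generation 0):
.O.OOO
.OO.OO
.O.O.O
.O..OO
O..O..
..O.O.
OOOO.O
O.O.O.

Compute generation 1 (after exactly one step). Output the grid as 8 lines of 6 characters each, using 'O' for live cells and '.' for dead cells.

Answer: ...OOO
..O...
......
.OO...
O...OO
O....O
.O.OO.
O.O.O.

Derivation:
Simulating step by step:
Generation 0 (given above): 26 live cells
Generation 1: 17 live cells
(generation 1 grid is the final answer)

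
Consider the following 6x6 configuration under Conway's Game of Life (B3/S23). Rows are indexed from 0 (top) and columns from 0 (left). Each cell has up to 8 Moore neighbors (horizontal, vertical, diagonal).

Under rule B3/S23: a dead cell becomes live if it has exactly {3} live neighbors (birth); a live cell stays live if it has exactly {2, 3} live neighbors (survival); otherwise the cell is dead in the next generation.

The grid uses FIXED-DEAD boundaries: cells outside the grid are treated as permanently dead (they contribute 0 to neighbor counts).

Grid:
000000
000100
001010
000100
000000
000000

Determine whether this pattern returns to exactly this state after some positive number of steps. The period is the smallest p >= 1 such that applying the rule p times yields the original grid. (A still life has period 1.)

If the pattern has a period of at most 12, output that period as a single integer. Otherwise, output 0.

Simulating and comparing each generation to the original:
Gen 0 (original, given above): 4 live cells
Gen 1: 4 live cells, MATCHES original -> period = 1

Answer: 1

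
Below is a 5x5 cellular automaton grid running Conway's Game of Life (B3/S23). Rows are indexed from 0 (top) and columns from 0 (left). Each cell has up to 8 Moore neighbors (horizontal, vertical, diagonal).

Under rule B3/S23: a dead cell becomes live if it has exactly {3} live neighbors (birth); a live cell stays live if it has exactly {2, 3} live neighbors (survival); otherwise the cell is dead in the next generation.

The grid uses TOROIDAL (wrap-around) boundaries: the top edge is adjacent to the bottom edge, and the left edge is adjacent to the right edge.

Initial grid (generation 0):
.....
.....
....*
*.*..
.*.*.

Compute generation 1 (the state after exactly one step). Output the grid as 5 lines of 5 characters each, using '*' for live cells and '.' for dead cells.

Simulating step by step:
Generation 0 (given above): 5 live cells
Generation 1: 7 live cells
(generation 1 grid is the final answer)

Answer: .....
.....
.....
*****
.**..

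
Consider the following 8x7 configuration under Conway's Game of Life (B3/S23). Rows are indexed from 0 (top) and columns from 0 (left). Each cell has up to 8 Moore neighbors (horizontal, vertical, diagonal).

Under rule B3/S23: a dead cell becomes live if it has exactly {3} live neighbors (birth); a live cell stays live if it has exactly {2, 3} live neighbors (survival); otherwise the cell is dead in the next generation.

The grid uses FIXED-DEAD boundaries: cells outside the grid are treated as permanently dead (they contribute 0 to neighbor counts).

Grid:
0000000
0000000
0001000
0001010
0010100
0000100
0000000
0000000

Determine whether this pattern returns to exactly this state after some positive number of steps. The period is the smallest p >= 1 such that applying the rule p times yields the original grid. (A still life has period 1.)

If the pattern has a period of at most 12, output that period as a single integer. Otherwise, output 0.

Simulating and comparing each generation to the original:
Gen 0 (original, given above): 6 live cells
Gen 1: 6 live cells, differs from original
Gen 2: 6 live cells, MATCHES original -> period = 2

Answer: 2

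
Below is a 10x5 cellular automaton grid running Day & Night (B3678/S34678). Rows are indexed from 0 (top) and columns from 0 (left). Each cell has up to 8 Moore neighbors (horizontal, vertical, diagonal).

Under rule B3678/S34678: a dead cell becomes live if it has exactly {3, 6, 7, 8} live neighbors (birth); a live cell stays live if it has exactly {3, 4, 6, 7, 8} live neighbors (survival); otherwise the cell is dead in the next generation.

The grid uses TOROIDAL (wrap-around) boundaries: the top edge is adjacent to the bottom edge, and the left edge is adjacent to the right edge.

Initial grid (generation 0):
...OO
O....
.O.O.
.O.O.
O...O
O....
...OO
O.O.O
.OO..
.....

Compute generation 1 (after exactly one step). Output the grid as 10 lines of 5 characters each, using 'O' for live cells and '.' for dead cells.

Answer: .....
..OO.
O...O
.....
OO..O
O..O.
.O.OO
O.O.O
OO.O.
..OO.

Derivation:
Simulating step by step:
Generation 0 (given above): 17 live cells
Generation 1: 20 live cells
(generation 1 grid is the final answer)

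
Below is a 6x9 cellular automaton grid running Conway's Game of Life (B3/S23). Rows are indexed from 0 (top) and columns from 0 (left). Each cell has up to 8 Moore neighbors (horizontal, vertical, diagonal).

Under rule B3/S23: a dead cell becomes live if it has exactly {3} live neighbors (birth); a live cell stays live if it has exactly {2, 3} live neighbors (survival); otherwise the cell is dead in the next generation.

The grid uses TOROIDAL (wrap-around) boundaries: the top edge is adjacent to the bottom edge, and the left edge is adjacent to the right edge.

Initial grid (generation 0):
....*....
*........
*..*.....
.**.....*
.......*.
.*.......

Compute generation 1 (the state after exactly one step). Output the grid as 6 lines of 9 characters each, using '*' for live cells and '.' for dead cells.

Simulating step by step:
Generation 0 (given above): 9 live cells
Generation 1: 10 live cells
(generation 1 grid is the final answer)

Answer: .........
.........
*.*.....*
***.....*
***......
.........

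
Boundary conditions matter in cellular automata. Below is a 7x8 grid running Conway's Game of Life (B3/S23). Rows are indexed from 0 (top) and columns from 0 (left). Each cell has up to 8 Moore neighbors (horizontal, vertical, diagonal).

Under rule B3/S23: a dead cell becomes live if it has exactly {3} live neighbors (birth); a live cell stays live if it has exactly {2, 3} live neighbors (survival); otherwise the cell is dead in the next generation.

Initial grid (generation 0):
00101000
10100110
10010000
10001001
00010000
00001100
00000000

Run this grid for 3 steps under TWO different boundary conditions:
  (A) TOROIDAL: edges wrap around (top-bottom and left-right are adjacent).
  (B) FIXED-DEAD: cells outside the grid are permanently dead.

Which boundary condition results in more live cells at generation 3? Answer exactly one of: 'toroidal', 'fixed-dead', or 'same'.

Answer: fixed-dead

Derivation:
Under TOROIDAL boundary, generation 3:
10010000
00100001
00010000
10110001
00000000
00110000
00000000
Population = 11

Under FIXED-DEAD boundary, generation 3:
01110000
01000000
00110000
00110110
00011100
00001000
00000000
Population = 14

Comparison: toroidal=11, fixed-dead=14 -> fixed-dead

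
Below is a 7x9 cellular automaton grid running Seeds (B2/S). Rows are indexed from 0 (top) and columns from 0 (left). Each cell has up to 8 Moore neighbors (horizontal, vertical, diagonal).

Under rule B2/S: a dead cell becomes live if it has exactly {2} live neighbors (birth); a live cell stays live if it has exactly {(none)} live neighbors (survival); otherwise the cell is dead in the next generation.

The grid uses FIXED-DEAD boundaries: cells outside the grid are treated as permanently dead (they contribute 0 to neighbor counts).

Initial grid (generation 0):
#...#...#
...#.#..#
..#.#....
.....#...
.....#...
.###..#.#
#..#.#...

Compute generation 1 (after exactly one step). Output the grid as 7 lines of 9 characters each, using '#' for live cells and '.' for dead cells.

Answer: ...#.#.#.
.##....#.
......#..
...#..#..
.#.#...#.
#......#.
......##.

Derivation:
Simulating step by step:
Generation 0 (given above): 18 live cells
Generation 1: 16 live cells
(generation 1 grid is the final answer)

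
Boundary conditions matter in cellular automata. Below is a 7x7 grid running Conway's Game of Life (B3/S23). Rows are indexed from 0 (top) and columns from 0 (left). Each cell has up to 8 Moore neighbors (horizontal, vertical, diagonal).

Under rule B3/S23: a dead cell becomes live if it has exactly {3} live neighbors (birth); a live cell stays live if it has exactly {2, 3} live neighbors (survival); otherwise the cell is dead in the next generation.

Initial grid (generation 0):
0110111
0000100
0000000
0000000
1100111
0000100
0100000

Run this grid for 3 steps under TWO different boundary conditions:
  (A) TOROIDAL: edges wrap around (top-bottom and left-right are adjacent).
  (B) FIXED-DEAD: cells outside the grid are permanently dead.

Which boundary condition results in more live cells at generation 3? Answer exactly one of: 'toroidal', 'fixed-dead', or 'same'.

Under TOROIDAL boundary, generation 3:
1000011
0000000
1000101
1001101
0000000
0000000
0000001
Population = 11

Under FIXED-DEAD boundary, generation 3:
0000000
0001010
0001000
0001000
0001001
0000110
0000000
Population = 8

Comparison: toroidal=11, fixed-dead=8 -> toroidal

Answer: toroidal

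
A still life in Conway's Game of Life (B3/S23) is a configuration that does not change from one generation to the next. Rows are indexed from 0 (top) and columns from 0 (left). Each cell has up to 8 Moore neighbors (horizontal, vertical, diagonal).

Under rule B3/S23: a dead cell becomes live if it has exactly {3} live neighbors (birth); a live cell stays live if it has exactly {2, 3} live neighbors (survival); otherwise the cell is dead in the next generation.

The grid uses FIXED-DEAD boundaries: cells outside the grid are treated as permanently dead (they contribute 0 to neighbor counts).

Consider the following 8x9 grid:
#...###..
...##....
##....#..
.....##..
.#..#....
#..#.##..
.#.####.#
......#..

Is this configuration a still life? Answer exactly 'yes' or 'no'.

Compute generation 1 and compare to generation 0 (given above):
Generation 1:
...###...
##.##.#..
....#.#..
##...##..
....#....
##.#..##.
..##.....
....#.##.
Cell (0,0) differs: gen0=1 vs gen1=0 -> NOT a still life.

Answer: no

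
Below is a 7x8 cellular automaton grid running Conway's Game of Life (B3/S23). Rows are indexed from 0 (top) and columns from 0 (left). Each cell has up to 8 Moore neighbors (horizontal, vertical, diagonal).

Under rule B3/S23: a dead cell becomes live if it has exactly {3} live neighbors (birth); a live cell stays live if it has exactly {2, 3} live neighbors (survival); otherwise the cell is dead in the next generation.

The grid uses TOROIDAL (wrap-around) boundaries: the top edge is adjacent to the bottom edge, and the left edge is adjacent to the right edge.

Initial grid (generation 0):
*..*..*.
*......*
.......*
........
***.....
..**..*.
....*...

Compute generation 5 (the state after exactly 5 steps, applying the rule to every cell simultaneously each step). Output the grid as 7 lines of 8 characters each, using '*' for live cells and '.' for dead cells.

Answer: .***.*..
.**...*.
.*....**
**......
........
.****..*
*****...

Derivation:
Simulating step by step:
Generation 0 (given above): 13 live cells
Generation 1: 16 live cells
*.......
*.....*.
*......*
**......
.***....
..**....
..*.**.*
Generation 2: 12 live cells
**...**.
**......
........
.......*
*..*....
........
.**.*...
Generation 3: 13 live cells
.....*.*
**.....*
*.......
........
........
.***....
***..*..
Generation 4: 15 live cells
..*....*
.*....**
**.....*
........
..*.....
*..*....
*..**.*.
Generation 5: 22 live cells
(generation 5 grid is the final answer)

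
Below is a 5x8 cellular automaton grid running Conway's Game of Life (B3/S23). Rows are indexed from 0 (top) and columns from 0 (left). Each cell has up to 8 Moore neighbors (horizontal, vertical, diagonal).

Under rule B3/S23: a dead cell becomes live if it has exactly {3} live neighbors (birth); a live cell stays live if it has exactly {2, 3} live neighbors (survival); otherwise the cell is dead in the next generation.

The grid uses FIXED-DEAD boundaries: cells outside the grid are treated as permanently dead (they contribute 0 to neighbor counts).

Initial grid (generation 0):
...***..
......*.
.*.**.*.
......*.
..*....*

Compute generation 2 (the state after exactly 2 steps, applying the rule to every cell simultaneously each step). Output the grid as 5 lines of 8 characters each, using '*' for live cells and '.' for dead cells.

Simulating step by step:
Generation 0 (given above): 11 live cells
Generation 1: 11 live cells
....**..
..*...*.
......**
..**.***
........
Generation 2: 8 live cells
(generation 2 grid is the final answer)

Answer: .....*..
......**
..**....
.....*.*
......*.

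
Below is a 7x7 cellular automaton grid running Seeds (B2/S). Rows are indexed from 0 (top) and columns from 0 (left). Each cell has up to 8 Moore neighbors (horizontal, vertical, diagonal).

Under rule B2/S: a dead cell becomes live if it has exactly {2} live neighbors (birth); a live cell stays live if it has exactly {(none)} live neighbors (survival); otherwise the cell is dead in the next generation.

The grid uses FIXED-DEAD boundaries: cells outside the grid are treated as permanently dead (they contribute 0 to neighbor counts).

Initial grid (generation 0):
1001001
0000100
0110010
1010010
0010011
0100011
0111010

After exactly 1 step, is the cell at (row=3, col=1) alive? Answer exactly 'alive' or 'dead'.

Answer: dead

Derivation:
Simulating step by step:
Generation 0 (given above): 20 live cells
Generation 1: 10 live cells
0000110
1000001
1000001
0000000
1001000
1000000
1000000

Cell (3,1) at generation 1: 0 -> dead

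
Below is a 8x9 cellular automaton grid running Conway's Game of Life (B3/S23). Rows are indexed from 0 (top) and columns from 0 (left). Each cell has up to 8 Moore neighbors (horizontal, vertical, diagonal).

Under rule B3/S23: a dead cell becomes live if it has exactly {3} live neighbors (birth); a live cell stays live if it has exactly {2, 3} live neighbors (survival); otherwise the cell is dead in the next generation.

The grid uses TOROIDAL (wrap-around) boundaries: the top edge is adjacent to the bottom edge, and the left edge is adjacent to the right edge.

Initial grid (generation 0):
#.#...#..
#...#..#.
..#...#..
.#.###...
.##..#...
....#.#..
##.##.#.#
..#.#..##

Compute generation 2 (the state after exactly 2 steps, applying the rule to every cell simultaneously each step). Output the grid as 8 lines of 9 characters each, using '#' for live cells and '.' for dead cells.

Answer: ...#....#
###.#...#
##.......
#..##.##.
.##......
......#.#
###.#.#.#
..#.#.#.#

Derivation:
Simulating step by step:
Generation 0 (given above): 27 live cells
Generation 1: 31 live cells
#....##..
...#.####
.##...#..
.#.####..
.##...#..
....#.##.
###.#.#.#
..#.#.#..
Generation 2: 28 live cells
(generation 2 grid is the final answer)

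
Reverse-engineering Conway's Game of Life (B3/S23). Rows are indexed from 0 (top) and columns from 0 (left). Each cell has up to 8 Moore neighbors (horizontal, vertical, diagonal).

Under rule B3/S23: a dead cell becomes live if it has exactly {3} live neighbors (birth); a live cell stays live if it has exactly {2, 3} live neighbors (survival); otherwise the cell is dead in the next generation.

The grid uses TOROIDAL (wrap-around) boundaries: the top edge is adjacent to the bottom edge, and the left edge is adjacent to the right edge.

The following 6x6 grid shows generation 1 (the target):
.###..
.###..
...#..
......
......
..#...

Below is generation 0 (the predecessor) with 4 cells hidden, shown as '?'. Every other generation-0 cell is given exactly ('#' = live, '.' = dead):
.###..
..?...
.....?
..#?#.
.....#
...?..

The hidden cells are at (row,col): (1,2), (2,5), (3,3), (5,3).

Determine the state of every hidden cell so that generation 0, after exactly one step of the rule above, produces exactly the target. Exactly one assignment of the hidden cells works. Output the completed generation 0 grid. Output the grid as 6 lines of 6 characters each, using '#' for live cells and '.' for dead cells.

Hidden generation-0 cells (in order): (1,2), (2,5), (3,3), (5,3).
A hidden cell only influences target cells in its own 3x3 neighborhood. Try each of the 2^4 = 16 assignments, step the completed generation 0 forward once under B3/S23, and compare with the target:
  (1,2)=. (2,5)=. (3,3)=. (5,3)=. -> step gives (0,1)='.' but target has '#' -> reject
  (1,2)=. (2,5)=. (3,3)=. (5,3)=# -> step gives (0,1)='.' but target has '#' -> reject
  (1,2)=. (2,5)=. (3,3)=# (5,3)=. -> step gives (0,1)='.' but target has '#' -> reject
  (1,2)=. (2,5)=. (3,3)=# (5,3)=# -> step gives (0,1)='.' but target has '#' -> reject
  (1,2)=. (2,5)=# (3,3)=. (5,3)=. -> step gives (0,1)='.' but target has '#' -> reject
  (1,2)=. (2,5)=# (3,3)=. (5,3)=# -> step gives (0,1)='.' but target has '#' -> reject
  (1,2)=. (2,5)=# (3,3)=# (5,3)=. -> step gives (0,1)='.' but target has '#' -> reject
  (1,2)=. (2,5)=# (3,3)=# (5,3)=# -> step gives (0,1)='.' but target has '#' -> reject
  (1,2)=# (2,5)=. (3,3)=. (5,3)=. -> step reproduces the target at every cell -> ACCEPT
  (1,2)=# (2,5)=. (3,3)=. (5,3)=# -> step gives (0,2)='.' but target has '#' -> reject
  (1,2)=# (2,5)=. (3,3)=# (5,3)=. -> step gives (2,2)='#' but target has '.' -> reject
  (1,2)=# (2,5)=. (3,3)=# (5,3)=# -> step gives (0,2)='.' but target has '#' -> reject
  (1,2)=# (2,5)=# (3,3)=. (5,3)=. -> step gives (3,4)='#' but target has '.' -> reject
  (1,2)=# (2,5)=# (3,3)=. (5,3)=# -> step gives (0,2)='.' but target has '#' -> reject
  (1,2)=# (2,5)=# (3,3)=# (5,3)=. -> step gives (2,2)='#' but target has '.' -> reject
  (1,2)=# (2,5)=# (3,3)=# (5,3)=# -> step gives (0,2)='.' but target has '#' -> reject
Unique solution: (1,2)=live, (2,5)=dead, (3,3)=dead, (5,3)=dead.
Check: live-neighbor counts of every cell in the completed generation 0:
123210
133310
022311
110212
111221
223221
Applying B3/S23 to generation 0 with these counts gives:
.###..
.###..
...#..
......
......
..#...
which matches the target exactly.

Answer: .###..
..#...
......
..#.#.
.....#
......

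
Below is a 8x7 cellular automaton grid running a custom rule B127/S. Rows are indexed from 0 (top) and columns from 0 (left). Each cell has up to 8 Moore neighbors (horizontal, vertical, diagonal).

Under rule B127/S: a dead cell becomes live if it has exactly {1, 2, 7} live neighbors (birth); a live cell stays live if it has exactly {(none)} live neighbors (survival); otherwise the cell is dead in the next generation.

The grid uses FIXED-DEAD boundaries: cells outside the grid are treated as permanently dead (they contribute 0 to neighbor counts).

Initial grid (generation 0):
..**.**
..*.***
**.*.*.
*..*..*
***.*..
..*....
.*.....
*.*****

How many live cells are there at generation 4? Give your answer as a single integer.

Answer: 22

Derivation:
Simulating step by step:
Generation 0 (given above): 27 live cells
Generation 1: 8 live cells
.*.....
*......
.......
.......
.....**
....**.
*.....*
.......
Generation 2: 20 live cells
*.*....
.**....
**.....
....***
...*...
**.*...
.*.**..
**...**
Generation 3: 15 live cells
...*...
...*...
...**.*
****...
**....*
.....*.
......*
...*...
Generation 4: 22 live cells
..*.*..
.....**
*....*.
......*
...***.
***.*..
..****.
..*.***
Population at generation 4: 22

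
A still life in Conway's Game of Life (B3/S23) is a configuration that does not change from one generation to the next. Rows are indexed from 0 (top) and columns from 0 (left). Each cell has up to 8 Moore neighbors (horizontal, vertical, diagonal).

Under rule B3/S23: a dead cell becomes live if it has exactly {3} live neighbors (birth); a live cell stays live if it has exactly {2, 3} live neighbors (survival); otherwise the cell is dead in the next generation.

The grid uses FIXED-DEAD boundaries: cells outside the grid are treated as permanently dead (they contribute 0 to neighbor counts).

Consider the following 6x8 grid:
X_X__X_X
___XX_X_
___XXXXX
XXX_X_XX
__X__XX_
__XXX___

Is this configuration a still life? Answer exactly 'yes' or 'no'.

Answer: no

Derivation:
Compute generation 1 and compare to generation 0 (given above):
Generation 1:
___XXXX_
__X_____
_X______
_XX_____
______XX
__XXXX__
Cell (0,0) differs: gen0=1 vs gen1=0 -> NOT a still life.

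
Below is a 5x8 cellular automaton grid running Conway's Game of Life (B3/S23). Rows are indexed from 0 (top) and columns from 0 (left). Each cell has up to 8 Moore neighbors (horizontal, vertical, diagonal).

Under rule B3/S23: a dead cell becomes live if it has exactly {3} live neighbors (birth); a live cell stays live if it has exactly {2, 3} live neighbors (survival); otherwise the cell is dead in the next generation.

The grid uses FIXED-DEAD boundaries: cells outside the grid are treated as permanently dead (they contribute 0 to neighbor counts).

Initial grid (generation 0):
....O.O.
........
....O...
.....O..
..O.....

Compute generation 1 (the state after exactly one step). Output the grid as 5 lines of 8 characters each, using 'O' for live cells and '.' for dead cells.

Answer: ........
.....O..
........
........
........

Derivation:
Simulating step by step:
Generation 0 (given above): 5 live cells
Generation 1: 1 live cells
(generation 1 grid is the final answer)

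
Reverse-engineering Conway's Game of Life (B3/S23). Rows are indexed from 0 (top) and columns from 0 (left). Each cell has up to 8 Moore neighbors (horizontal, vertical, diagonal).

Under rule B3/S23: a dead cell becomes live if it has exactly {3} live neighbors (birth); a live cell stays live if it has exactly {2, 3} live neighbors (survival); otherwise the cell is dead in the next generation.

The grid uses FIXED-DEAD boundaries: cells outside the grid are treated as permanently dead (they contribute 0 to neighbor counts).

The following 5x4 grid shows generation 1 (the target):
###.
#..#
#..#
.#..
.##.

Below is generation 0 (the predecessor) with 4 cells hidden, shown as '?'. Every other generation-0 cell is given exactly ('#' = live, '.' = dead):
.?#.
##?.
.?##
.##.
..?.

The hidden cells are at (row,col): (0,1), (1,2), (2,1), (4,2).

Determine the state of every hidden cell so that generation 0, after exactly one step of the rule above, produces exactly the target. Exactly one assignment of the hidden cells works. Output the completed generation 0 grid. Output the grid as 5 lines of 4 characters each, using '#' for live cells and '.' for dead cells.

Hidden generation-0 cells (in order): (0,1), (1,2), (2,1), (4,2).
A hidden cell only influences target cells in its own 3x3 neighborhood. Try each of the 2^4 = 16 assignments, step the completed generation 0 forward once under B3/S23, and compare with the target:
  (0,1)=. (1,2)=. (2,1)=. (4,2)=. -> step gives (0,0)='.' but target has '#' -> reject
  (0,1)=. (1,2)=. (2,1)=. (4,2)=# -> step gives (0,0)='.' but target has '#' -> reject
  (0,1)=. (1,2)=. (2,1)=# (4,2)=. -> step gives (0,0)='.' but target has '#' -> reject
  (0,1)=. (1,2)=. (2,1)=# (4,2)=# -> step gives (0,0)='.' but target has '#' -> reject
  (0,1)=. (1,2)=# (2,1)=. (4,2)=. -> step gives (0,0)='.' but target has '#' -> reject
  (0,1)=. (1,2)=# (2,1)=. (4,2)=# -> step gives (0,0)='.' but target has '#' -> reject
  (0,1)=. (1,2)=# (2,1)=# (4,2)=. -> step gives (0,0)='.' but target has '#' -> reject
  (0,1)=. (1,2)=# (2,1)=# (4,2)=# -> step gives (0,0)='.' but target has '#' -> reject
  (0,1)=# (1,2)=. (2,1)=. (4,2)=. -> step gives (3,2)='#' but target has '.' -> reject
  (0,1)=# (1,2)=. (2,1)=. (4,2)=# -> step reproduces the target at every cell -> ACCEPT
  (0,1)=# (1,2)=. (2,1)=# (4,2)=. -> step gives (2,0)='.' but target has '#' -> reject
  (0,1)=# (1,2)=. (2,1)=# (4,2)=# -> step gives (2,0)='.' but target has '#' -> reject
  (0,1)=# (1,2)=# (2,1)=. (4,2)=. -> step gives (0,1)='.' but target has '#' -> reject
  (0,1)=# (1,2)=# (2,1)=. (4,2)=# -> step gives (0,1)='.' but target has '#' -> reject
  (0,1)=# (1,2)=# (2,1)=# (4,2)=. -> step gives (0,1)='.' but target has '#' -> reject
  (0,1)=# (1,2)=# (2,1)=# (4,2)=# -> step gives (0,1)='.' but target has '#' -> reject
Unique solution: (0,1)=live, (1,2)=dead, (2,1)=dead, (4,2)=live.
Check: live-neighbor counts of every cell in the completed generation 0:
3321
2453
3542
1344
1322
Applying B3/S23 to generation 0 with these counts gives:
###.
#..#
#..#
.#..
.##.
which matches the target exactly.

Answer: .##.
##..
..##
.##.
..#.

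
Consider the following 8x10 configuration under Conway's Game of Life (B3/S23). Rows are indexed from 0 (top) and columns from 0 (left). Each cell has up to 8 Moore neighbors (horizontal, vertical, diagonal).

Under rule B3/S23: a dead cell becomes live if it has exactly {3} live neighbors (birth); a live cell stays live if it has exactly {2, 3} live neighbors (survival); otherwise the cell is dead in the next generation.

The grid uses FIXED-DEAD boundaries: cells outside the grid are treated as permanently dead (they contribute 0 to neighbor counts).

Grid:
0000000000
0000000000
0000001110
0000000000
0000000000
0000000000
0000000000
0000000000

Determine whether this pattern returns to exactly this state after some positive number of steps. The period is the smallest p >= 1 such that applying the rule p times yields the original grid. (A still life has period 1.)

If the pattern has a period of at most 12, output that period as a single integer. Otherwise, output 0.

Answer: 2

Derivation:
Simulating and comparing each generation to the original:
Gen 0 (original, given above): 3 live cells
Gen 1: 3 live cells, differs from original
Gen 2: 3 live cells, MATCHES original -> period = 2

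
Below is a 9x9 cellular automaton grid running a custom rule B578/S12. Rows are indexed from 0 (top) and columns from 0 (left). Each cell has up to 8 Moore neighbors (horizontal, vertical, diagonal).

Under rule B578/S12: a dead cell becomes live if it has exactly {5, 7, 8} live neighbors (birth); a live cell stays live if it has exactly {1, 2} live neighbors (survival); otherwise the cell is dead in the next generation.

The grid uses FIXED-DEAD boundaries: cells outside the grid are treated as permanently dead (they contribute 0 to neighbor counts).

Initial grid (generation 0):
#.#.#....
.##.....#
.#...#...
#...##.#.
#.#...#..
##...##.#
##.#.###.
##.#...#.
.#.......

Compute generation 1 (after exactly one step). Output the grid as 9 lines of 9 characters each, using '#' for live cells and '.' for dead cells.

Simulating step by step:
Generation 0 (given above): 31 live cells
Generation 1: 17 live cells
(generation 1 grid is the final answer)

Answer: #.#......
.........
.....#...
#...#..#.
.##..#...
.......##
..##.....
..##...#.
.#.......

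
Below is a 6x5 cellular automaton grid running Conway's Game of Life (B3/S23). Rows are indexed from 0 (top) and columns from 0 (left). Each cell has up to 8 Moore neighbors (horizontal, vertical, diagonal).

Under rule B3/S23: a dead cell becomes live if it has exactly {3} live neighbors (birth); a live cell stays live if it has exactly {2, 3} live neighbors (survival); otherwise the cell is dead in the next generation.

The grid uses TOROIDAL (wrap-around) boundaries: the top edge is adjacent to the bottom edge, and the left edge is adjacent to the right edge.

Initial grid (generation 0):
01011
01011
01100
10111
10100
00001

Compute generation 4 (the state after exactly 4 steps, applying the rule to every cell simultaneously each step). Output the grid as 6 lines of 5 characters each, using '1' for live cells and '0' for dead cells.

Answer: 11100
10100
01000
10011
01010
10010

Derivation:
Simulating step by step:
Generation 0 (given above): 15 live cells
Generation 1: 9 live cells
00000
01001
00000
10001
10100
01101
Generation 2: 12 live cells
01110
00000
00001
11001
00100
11110
Generation 3: 12 live cells
10011
00110
00001
11011
00000
10001
Generation 4: 13 live cells
(generation 4 grid is the final answer)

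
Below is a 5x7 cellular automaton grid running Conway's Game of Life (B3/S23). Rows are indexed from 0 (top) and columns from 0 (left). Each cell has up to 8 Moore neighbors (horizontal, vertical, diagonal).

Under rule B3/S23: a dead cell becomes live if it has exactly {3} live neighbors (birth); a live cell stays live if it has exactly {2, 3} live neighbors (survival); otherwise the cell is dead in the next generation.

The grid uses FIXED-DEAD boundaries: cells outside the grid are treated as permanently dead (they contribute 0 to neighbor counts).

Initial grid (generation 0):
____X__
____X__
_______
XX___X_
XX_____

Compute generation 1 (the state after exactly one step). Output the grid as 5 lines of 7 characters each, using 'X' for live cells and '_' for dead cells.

Simulating step by step:
Generation 0 (given above): 7 live cells
Generation 1: 4 live cells
(generation 1 grid is the final answer)

Answer: _______
_______
_______
XX_____
XX_____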